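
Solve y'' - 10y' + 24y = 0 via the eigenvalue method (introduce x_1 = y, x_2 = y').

Let x_1 = y, x_2 = y'. Then x_1' = x_2 and x_2' = -24x_1 + 10x_2.
A = [[0,1],[-24,10]]; det(A-λI) = λ^2 - 10λ + 24.
Eigenvalues λ = 4, 6 with eigenvectors (1,4), (1,6).

y(t) = c_1e^(4t) + c_2e^(6t)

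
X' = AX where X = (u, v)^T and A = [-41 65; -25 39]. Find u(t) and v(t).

Coefficient matrix A = [[-41, 65], [-25, 39]].
Characteristic polynomial det(A - λI) = λ^2 + 2λ + 26 = 0.
Eigenvalues λ = -1 ± 5i (complex conjugate pair).
For λ=-1+5i: an eigenvector is (-3,-2) - i(-2,-1) = (-3 + 2i, -2 + i).
A real fundamental pair from Re and Im of e^((-1+5i)t)v: X_1 = e^(-t)(cos(5t)·(-3,-2) + sin(5t)·(-2,-1)), X_2 = e^(-t)(sin(5t)·(-3,-2) - cos(5t)·(-2,-1)).
General solution: C_1X_1 + C_2X_2.

u(t) = -2C_1e^(-t)sin(5t) - 3C_1e^(-t)cos(5t) - 3C_2e^(-t)sin(5t) + 2C_2e^(-t)cos(5t), v(t) = -C_1e^(-t)sin(5t) - 2C_1e^(-t)cos(5t) - 2C_2e^(-t)sin(5t) + C_2e^(-t)cos(5t)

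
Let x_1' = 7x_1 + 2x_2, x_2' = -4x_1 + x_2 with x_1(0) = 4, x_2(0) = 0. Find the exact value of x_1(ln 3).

A = [[7,2],[-4,1]]; eigenvalues λ = 3, 5.
Eigenvectors: (1,-2) for λ=3, (1,-1) for λ=5.
From the initial condition, c_1 = -4, c_2 = 8.
x_1(ln 3) = (-4)(3^3)(1) + (8)(3^5)(1) = 1836.

1836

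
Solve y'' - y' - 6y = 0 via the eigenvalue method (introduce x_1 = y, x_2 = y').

Let x_1 = y, x_2 = y'. Then x_1' = x_2 and x_2' = 6x_1 + x_2.
A = [[0,1],[6,1]]; det(A-λI) = λ^2 - λ - 6.
Eigenvalues λ = 3, -2 with eigenvectors (1,3), (1,-2).

y(t) = K_1e^(3t) + K_2e^(-2t)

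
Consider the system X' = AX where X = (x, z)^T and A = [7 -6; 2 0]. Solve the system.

x(t) = 2c_1e^(4t) + 3c_2e^(3t), z(t) = c_1e^(4t) + 2c_2e^(3t)

Coefficient matrix A = [[7, -6], [2, 0]].
Characteristic polynomial det(A - λI) = λ^2 - 7λ + 12 = 0.
Eigenvalues λ = 4, 3.
For λ=4: (A-λI) row 1 is [3, -6], so an eigenvector is (2, 1).
For λ=3: (A-λI) row 1 is [4, -6], so an eigenvector is (3, 2).
General solution: c_1e^(4t)(2,1) + c_2e^(3t)(3,2).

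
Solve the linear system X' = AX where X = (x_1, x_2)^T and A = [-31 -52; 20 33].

Coefficient matrix A = [[-31, -52], [20, 33]].
Characteristic polynomial det(A - λI) = λ^2 - 2λ + 17 = 0.
Eigenvalues λ = 1 ± 4i (complex conjugate pair).
For λ=1+4i: an eigenvector is (-3,2) - i(-2,1) = (-3 + 2i, 2 - i).
A real fundamental pair from Re and Im of e^((1+4i)t)v: X_1 = e^(t)(cos(4t)·(-3,2) + sin(4t)·(-2,1)), X_2 = e^(t)(sin(4t)·(-3,2) - cos(4t)·(-2,1)).
General solution: K_1X_1 + K_2X_2.

x_1(t) = -2K_1e^(t)sin(4t) - 3K_1e^(t)cos(4t) - 3K_2e^(t)sin(4t) + 2K_2e^(t)cos(4t), x_2(t) = K_1e^(t)sin(4t) + 2K_1e^(t)cos(4t) + 2K_2e^(t)sin(4t) - K_2e^(t)cos(4t)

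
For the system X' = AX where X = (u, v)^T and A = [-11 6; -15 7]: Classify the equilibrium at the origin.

stable spiral

A = [[-11,6],[-15,7]]; det(A-λI) = λ^2 + 4λ + 13.
λ = -2 ± 3i: negative real part.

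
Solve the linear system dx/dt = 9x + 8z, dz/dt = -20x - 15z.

Coefficient matrix A = [[9, 8], [-20, -15]].
Characteristic polynomial det(A - λI) = λ^2 + 6λ + 25 = 0.
Eigenvalues λ = -3 ± 4i (complex conjugate pair).
For λ=-3+4i: an eigenvector is (-1,2) - i(1,-1) = (-1 - i, 2 + i).
A real fundamental pair from Re and Im of e^((-3+4i)t)v: X_1 = e^(-3t)(cos(4t)·(-1,2) + sin(4t)·(1,-1)), X_2 = e^(-3t)(sin(4t)·(-1,2) - cos(4t)·(1,-1)).
General solution: K_1X_1 + K_2X_2.

x(t) = K_1e^(-3t)sin(4t) - K_1e^(-3t)cos(4t) - K_2e^(-3t)sin(4t) - K_2e^(-3t)cos(4t), z(t) = -K_1e^(-3t)sin(4t) + 2K_1e^(-3t)cos(4t) + 2K_2e^(-3t)sin(4t) + K_2e^(-3t)cos(4t)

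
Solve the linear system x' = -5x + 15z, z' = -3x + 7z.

x(t) = C_1e^(t)sin(3t) + 2C_1e^(t)cos(3t) + 2C_2e^(t)sin(3t) - C_2e^(t)cos(3t), z(t) = C_1e^(t)cos(3t) + C_2e^(t)sin(3t)

Coefficient matrix A = [[-5, 15], [-3, 7]].
Characteristic polynomial det(A - λI) = λ^2 - 2λ + 10 = 0.
Eigenvalues λ = 1 ± 3i (complex conjugate pair).
For λ=1+3i: an eigenvector is (2,1) - i(1,0) = (2 - i, 1).
A real fundamental pair from Re and Im of e^((1+3i)t)v: X_1 = e^(t)(cos(3t)·(2,1) + sin(3t)·(1,0)), X_2 = e^(t)(sin(3t)·(2,1) - cos(3t)·(1,0)).
General solution: C_1X_1 + C_2X_2.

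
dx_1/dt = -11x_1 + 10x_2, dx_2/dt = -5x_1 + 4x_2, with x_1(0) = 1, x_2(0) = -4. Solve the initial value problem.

Coefficient matrix A = [[-11, 10], [-5, 4]].
Characteristic polynomial det(A - λI) = λ^2 + 7λ + 6 = 0.
Eigenvalues λ = -6, -1.
For λ=-6: (A-λI) row 1 is [-5, 10], so an eigenvector is (-2, -1).
For λ=-1: (A-λI) row 1 is [-10, 10], so an eigenvector is (1, 1).
General solution: K_1e^(-6t)(-2,-1) + K_2e^(-t)(1,1).
Applying x_1(0)=1, x_2(0)=-4 gives K_1=-5, K_2=-9.

x_1(t) = -9e^(-t) + 10e^(-6t), x_2(t) = -9e^(-t) + 5e^(-6t)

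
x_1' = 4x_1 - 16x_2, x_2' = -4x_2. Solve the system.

Coefficient matrix A = [[4, -16], [0, -4]].
Characteristic polynomial det(A - λI) = λ^2 - 16 = 0.
Eigenvalues λ = -4, 4.
For λ=-4: (A-λI) row 1 is [8, -16], so an eigenvector is (-2, -1).
For λ=4: (A-λI) row 1 is [0, -16], so an eigenvector is (-1, 0).
General solution: C_1e^(-4t)(-2,-1) + C_2e^(4t)(-1,0).

x_1(t) = -2C_1e^(-4t) - C_2e^(4t), x_2(t) = -C_1e^(-4t)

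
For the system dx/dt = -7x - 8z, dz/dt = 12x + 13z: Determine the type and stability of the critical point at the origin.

A = [[-7,-8],[12,13]]; det(A-λI) = λ^2 - 6λ + 5.
λ = 5, 1: both positive.

unstable node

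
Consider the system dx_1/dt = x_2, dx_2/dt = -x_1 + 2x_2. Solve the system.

Coefficient matrix A = [[0, 1], [-1, 2]].
Characteristic polynomial det(A - λI) = λ^2 - 2λ + 1 = 0.
Single eigenvalue λ = 1 with algebraic multiplicity 2.
Eigenvector v = (-1,-1); generalized eigenvector w with (A-λI)w=v is (1,0).
General solution: e^(t)[c_1·v + c_2·(t·v + w)].

x_1(t) = -c_1e^(t) - c_2te^(t) + c_2e^(t), x_2(t) = -c_1e^(t) - c_2te^(t)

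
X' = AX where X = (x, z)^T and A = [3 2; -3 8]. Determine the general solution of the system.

Coefficient matrix A = [[3, 2], [-3, 8]].
Characteristic polynomial det(A - λI) = λ^2 - 11λ + 30 = 0.
Eigenvalues λ = 6, 5.
For λ=6: (A-λI) row 1 is [-3, 2], so an eigenvector is (2, 3).
For λ=5: (A-λI) row 1 is [-2, 2], so an eigenvector is (-1, -1).
General solution: c_1e^(6t)(2,3) + c_2e^(5t)(-1,-1).

x(t) = 2c_1e^(6t) - c_2e^(5t), z(t) = 3c_1e^(6t) - c_2e^(5t)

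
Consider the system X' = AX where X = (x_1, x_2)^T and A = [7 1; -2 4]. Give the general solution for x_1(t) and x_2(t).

x_1(t) = C_1e^(6t) + C_2e^(5t), x_2(t) = -C_1e^(6t) - 2C_2e^(5t)

Coefficient matrix A = [[7, 1], [-2, 4]].
Characteristic polynomial det(A - λI) = λ^2 - 11λ + 30 = 0.
Eigenvalues λ = 6, 5.
For λ=6: (A-λI) row 1 is [1, 1], so an eigenvector is (1, -1).
For λ=5: (A-λI) row 1 is [2, 1], so an eigenvector is (1, -2).
General solution: C_1e^(6t)(1,-1) + C_2e^(5t)(1,-2).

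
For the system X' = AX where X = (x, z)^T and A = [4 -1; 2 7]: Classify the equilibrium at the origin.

unstable node

A = [[4,-1],[2,7]]; det(A-λI) = λ^2 - 11λ + 30.
λ = 5, 6: both positive.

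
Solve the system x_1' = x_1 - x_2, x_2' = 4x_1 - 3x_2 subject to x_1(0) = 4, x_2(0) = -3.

Coefficient matrix A = [[1, -1], [4, -3]].
Characteristic polynomial det(A - λI) = λ^2 + 2λ + 1 = 0.
Single eigenvalue λ = -1 with algebraic multiplicity 2.
Eigenvector v = (-1,-2); generalized eigenvector w with (A-λI)w=v is (0,1).
General solution: e^(-t)[C_1·v + C_2·(t·v + w)].
Applying x_1(0)=4, x_2(0)=-3 gives C_1=-4, C_2=-11.

x_1(t) = 11te^(-t) + 4e^(-t), x_2(t) = 22te^(-t) - 3e^(-t)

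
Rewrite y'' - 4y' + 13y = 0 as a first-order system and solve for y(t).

y(t) = c_1e^(2t)cos(3t) + c_2e^(2t)sin(3t)

Let x_1 = y, x_2 = y'. Then x_1' = x_2 and x_2' = -13x_1 + 4x_2.
A = [[0,1],[-13,4]]; det(A-λI) = λ^2 - 4λ + 13.
Eigenvalues λ = 2 ± 3i.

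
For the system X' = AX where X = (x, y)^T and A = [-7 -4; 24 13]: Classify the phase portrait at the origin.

unstable node

A = [[-7,-4],[24,13]]; det(A-λI) = λ^2 - 6λ + 5.
λ = 5, 1: both positive.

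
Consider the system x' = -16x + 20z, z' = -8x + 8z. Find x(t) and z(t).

x(t) = -c_1e^(-4t)sin(4t) + 2c_1e^(-4t)cos(4t) + 2c_2e^(-4t)sin(4t) + c_2e^(-4t)cos(4t), z(t) = -c_1e^(-4t)sin(4t) + c_1e^(-4t)cos(4t) + c_2e^(-4t)sin(4t) + c_2e^(-4t)cos(4t)

Coefficient matrix A = [[-16, 20], [-8, 8]].
Characteristic polynomial det(A - λI) = λ^2 + 8λ + 32 = 0.
Eigenvalues λ = -4 ± 4i (complex conjugate pair).
For λ=-4+4i: an eigenvector is (2,1) - i(-1,-1) = (2 + i, 1 + i).
A real fundamental pair from Re and Im of e^((-4+4i)t)v: X_1 = e^(-4t)(cos(4t)·(2,1) + sin(4t)·(-1,-1)), X_2 = e^(-4t)(sin(4t)·(2,1) - cos(4t)·(-1,-1)).
General solution: c_1X_1 + c_2X_2.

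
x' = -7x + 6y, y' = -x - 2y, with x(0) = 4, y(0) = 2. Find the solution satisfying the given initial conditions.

x(t) = 4e^(-4t), y(t) = 2e^(-4t)

Coefficient matrix A = [[-7, 6], [-1, -2]].
Characteristic polynomial det(A - λI) = λ^2 + 9λ + 20 = 0.
Eigenvalues λ = -4, -5.
For λ=-4: (A-λI) row 1 is [-3, 6], so an eigenvector is (-2, -1).
For λ=-5: (A-λI) row 1 is [-2, 6], so an eigenvector is (-3, -1).
General solution: c_1e^(-4t)(-2,-1) + c_2e^(-5t)(-3,-1).
Applying x(0)=4, y(0)=2 gives c_1=-2, c_2=0.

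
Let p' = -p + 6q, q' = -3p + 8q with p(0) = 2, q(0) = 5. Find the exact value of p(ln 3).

A = [[-1,6],[-3,8]]; eigenvalues λ = 5, 2.
Eigenvectors: (1,1) for λ=5, (2,1) for λ=2.
From the initial condition, c_1 = 8, c_2 = -3.
p(ln 3) = (8)(3^5)(1) + (-3)(3^2)(2) = 1890.

1890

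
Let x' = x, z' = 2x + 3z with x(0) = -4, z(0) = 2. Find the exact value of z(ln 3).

A = [[1,0],[2,3]]; eigenvalues λ = 3, 1.
Eigenvectors: (0,1) for λ=3, (-1,1) for λ=1.
From the initial condition, c_1 = -2, c_2 = 4.
z(ln 3) = (-2)(3^3)(1) + (4)(3^1)(1) = -42.

-42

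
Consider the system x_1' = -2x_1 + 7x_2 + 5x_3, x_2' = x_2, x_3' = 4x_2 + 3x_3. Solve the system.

x_1(t) = K_1e^(3t) - K_2e^(t) - K_3e^(-2t), x_2(t) = K_2e^(t), x_3(t) = K_1e^(3t) - 2K_2e^(t)

Coefficient matrix A = [[-2, 7, 5], [0, 1, 0], [0, 4, 3]].
det(A - λI) = 0 gives eigenvalues λ = 3, 1, -2.
For λ=3: eigenvector (1,0,1).
For λ=1: eigenvector (-1,1,-2).
For λ=-2: eigenvector (-1,0,0).
General solution: K_1e^(3t)(1,0,1) + K_2e^(t)(-1,1,-2) + K_3e^(-2t)(-1,0,0).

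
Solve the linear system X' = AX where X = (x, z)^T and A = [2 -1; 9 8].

Coefficient matrix A = [[2, -1], [9, 8]].
Characteristic polynomial det(A - λI) = λ^2 - 10λ + 25 = 0.
Single eigenvalue λ = 5 with algebraic multiplicity 2.
Eigenvector v = (1,-3); generalized eigenvector w with (A-λI)w=v is (-1,2).
General solution: e^(5t)[K_1·v + K_2·(t·v + w)].

x(t) = K_1e^(5t) + K_2te^(5t) - K_2e^(5t), z(t) = -3K_1e^(5t) - 3K_2te^(5t) + 2K_2e^(5t)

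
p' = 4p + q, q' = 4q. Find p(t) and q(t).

Coefficient matrix A = [[4, 1], [0, 4]].
Characteristic polynomial det(A - λI) = λ^2 - 8λ + 16 = 0.
Single eigenvalue λ = 4 with algebraic multiplicity 2.
Eigenvector v = (1,0); generalized eigenvector w with (A-λI)w=v is (-3,1).
General solution: e^(4t)[K_1·v + K_2·(t·v + w)].

p(t) = K_1e^(4t) + K_2te^(4t) - 3K_2e^(4t), q(t) = K_2e^(4t)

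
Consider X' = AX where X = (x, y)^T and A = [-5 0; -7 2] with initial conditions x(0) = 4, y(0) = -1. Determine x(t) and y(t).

Coefficient matrix A = [[-5, 0], [-7, 2]].
Characteristic polynomial det(A - λI) = λ^2 + 3λ - 10 = 0.
Eigenvalues λ = 2, -5.
For λ=2: (A-λI) row 1 is [-7, 0], so an eigenvector is (0, -1).
For λ=-5: (A-λI) row 2 is [-7, 7], so an eigenvector is (1, 1).
General solution: K_1e^(2t)(0,-1) + K_2e^(-5t)(1,1).
Applying x(0)=4, y(0)=-1 gives K_1=5, K_2=4.

x(t) = 4e^(-5t), y(t) = -5e^(2t) + 4e^(-5t)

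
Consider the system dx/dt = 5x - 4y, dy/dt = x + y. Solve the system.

Coefficient matrix A = [[5, -4], [1, 1]].
Characteristic polynomial det(A - λI) = λ^2 - 6λ + 9 = 0.
Single eigenvalue λ = 3 with algebraic multiplicity 2.
Eigenvector v = (2,1); generalized eigenvector w with (A-λI)w=v is (-3,-2).
General solution: e^(3t)[C_1·v + C_2·(t·v + w)].

x(t) = 2C_1e^(3t) + 2C_2te^(3t) - 3C_2e^(3t), y(t) = C_1e^(3t) + C_2te^(3t) - 2C_2e^(3t)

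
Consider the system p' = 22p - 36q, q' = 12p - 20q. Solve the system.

p(t) = 2c_1e^(4t) + 3c_2e^(-2t), q(t) = c_1e^(4t) + 2c_2e^(-2t)

Coefficient matrix A = [[22, -36], [12, -20]].
Characteristic polynomial det(A - λI) = λ^2 - 2λ - 8 = 0.
Eigenvalues λ = 4, -2.
For λ=4: (A-λI) row 1 is [18, -36], so an eigenvector is (2, 1).
For λ=-2: (A-λI) row 1 is [24, -36], so an eigenvector is (3, 2).
General solution: c_1e^(4t)(2,1) + c_2e^(-2t)(3,2).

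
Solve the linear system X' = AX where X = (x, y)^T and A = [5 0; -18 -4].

Coefficient matrix A = [[5, 0], [-18, -4]].
Characteristic polynomial det(A - λI) = λ^2 - λ - 20 = 0.
Eigenvalues λ = 5, -4.
For λ=5: (A-λI) row 2 is [-18, -9], so an eigenvector is (1, -2).
For λ=-4: (A-λI) row 1 is [9, 0], so an eigenvector is (0, 1).
General solution: K_1e^(5t)(1,-2) + K_2e^(-4t)(0,1).

x(t) = K_1e^(5t), y(t) = -2K_1e^(5t) + K_2e^(-4t)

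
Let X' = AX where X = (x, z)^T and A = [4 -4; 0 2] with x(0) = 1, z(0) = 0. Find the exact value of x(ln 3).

A = [[4,-4],[0,2]]; eigenvalues λ = 4, 2.
Eigenvectors: (-1,0) for λ=4, (2,1) for λ=2.
From the initial condition, c_1 = -1, c_2 = 0.
x(ln 3) = (-1)(3^4)(-1) + (0)(3^2)(2) = 81.

81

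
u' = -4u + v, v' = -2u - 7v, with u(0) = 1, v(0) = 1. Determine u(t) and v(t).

u(t) = 3e^(-5t) - 2e^(-6t), v(t) = -3e^(-5t) + 4e^(-6t)

Coefficient matrix A = [[-4, 1], [-2, -7]].
Characteristic polynomial det(A - λI) = λ^2 + 11λ + 30 = 0.
Eigenvalues λ = -5, -6.
For λ=-5: (A-λI) row 1 is [1, 1], so an eigenvector is (-1, 1).
For λ=-6: (A-λI) row 1 is [2, 1], so an eigenvector is (-1, 2).
General solution: c_1e^(-5t)(-1,1) + c_2e^(-6t)(-1,2).
Applying u(0)=1, v(0)=1 gives c_1=-3, c_2=2.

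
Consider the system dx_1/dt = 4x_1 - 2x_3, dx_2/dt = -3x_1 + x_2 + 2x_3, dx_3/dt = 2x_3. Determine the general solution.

x_1(t) = c_1e^(2t) + c_3e^(4t), x_2(t) = -c_1e^(2t) + c_2e^(t) - c_3e^(4t), x_3(t) = c_1e^(2t)

Coefficient matrix A = [[4, 0, -2], [-3, 1, 2], [0, 0, 2]].
det(A - λI) = 0 gives eigenvalues λ = 2, 1, 4.
For λ=2: eigenvector (1,-1,1).
For λ=1: eigenvector (0,1,0).
For λ=4: eigenvector (1,-1,0).
General solution: c_1e^(2t)(1,-1,1) + c_2e^(t)(0,1,0) + c_3e^(4t)(1,-1,0).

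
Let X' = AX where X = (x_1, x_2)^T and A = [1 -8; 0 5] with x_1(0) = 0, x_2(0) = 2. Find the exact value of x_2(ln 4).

A = [[1,-8],[0,5]]; eigenvalues λ = 1, 5.
Eigenvectors: (1,0) for λ=1, (2,-1) for λ=5.
From the initial condition, c_1 = 4, c_2 = -2.
x_2(ln 4) = (4)(4^1)(0) + (-2)(4^5)(-1) = 2048.

2048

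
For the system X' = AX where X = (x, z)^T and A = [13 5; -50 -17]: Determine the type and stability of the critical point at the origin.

A = [[13,5],[-50,-17]]; det(A-λI) = λ^2 + 4λ + 29.
λ = -2 ± 5i: negative real part.

stable spiral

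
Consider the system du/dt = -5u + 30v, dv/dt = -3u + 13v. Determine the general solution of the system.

Coefficient matrix A = [[-5, 30], [-3, 13]].
Characteristic polynomial det(A - λI) = λ^2 - 8λ + 25 = 0.
Eigenvalues λ = 4 ± 3i (complex conjugate pair).
For λ=4+3i: an eigenvector is (3,1) - i(1,0) = (3 - i, 1).
A real fundamental pair from Re and Im of e^((4+3i)t)v: X_1 = e^(4t)(cos(3t)·(3,1) + sin(3t)·(1,0)), X_2 = e^(4t)(sin(3t)·(3,1) - cos(3t)·(1,0)).
General solution: C_1X_1 + C_2X_2.

u(t) = C_1e^(4t)sin(3t) + 3C_1e^(4t)cos(3t) + 3C_2e^(4t)sin(3t) - C_2e^(4t)cos(3t), v(t) = C_1e^(4t)cos(3t) + C_2e^(4t)sin(3t)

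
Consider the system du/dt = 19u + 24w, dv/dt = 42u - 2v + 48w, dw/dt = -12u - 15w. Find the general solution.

Coefficient matrix A = [[19, 0, 24], [42, -2, 48], [-12, 0, -15]].
det(A - λI) = 0 gives eigenvalues λ = 1, -2, 3.
For λ=1: eigenvector (4,8,-3).
For λ=-2: eigenvector (0,1,0).
For λ=3: eigenvector (-3,-6,2).
General solution: K_1e^(t)(4,8,-3) + K_2e^(-2t)(0,1,0) + K_3e^(3t)(-3,-6,2).

u(t) = 4K_1e^(t) - 3K_3e^(3t), v(t) = 8K_1e^(t) + K_2e^(-2t) - 6K_3e^(3t), w(t) = -3K_1e^(t) + 2K_3e^(3t)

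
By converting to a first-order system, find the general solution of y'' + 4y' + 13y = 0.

Let x_1 = y, x_2 = y'. Then x_1' = x_2 and x_2' = -13x_1 - 4x_2.
A = [[0,1],[-13,-4]]; det(A-λI) = λ^2 + 4λ + 13.
Eigenvalues λ = -2 ± 3i.

y(t) = K_1e^(-2t)cos(3t) + K_2e^(-2t)sin(3t)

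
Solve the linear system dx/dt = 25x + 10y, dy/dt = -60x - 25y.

x(t) = C_1e^(5t) + C_2e^(-5t), y(t) = -2C_1e^(5t) - 3C_2e^(-5t)

Coefficient matrix A = [[25, 10], [-60, -25]].
Characteristic polynomial det(A - λI) = λ^2 - 25 = 0.
Eigenvalues λ = 5, -5.
For λ=5: (A-λI) row 1 is [20, 10], so an eigenvector is (1, -2).
For λ=-5: (A-λI) row 1 is [30, 10], so an eigenvector is (1, -3).
General solution: C_1e^(5t)(1,-2) + C_2e^(-5t)(1,-3).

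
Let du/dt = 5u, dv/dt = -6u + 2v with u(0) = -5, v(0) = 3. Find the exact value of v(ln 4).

A = [[5,0],[-6,2]]; eigenvalues λ = 2, 5.
Eigenvectors: (0,1) for λ=2, (-1,2) for λ=5.
From the initial condition, c_1 = -7, c_2 = 5.
v(ln 4) = (-7)(4^2)(1) + (5)(4^5)(2) = 10128.

10128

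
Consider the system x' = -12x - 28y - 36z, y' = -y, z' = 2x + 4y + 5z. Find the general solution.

Coefficient matrix A = [[-12, -28, -36], [0, -1, 0], [2, 4, 5]].
det(A - λI) = 0 gives eigenvalues λ = -3, -1, -4.
For λ=-3: eigenvector (-4,0,1).
For λ=-1: eigenvector (4,1,-2).
For λ=-4: eigenvector (9,0,-2).
General solution: K_1e^(-3t)(-4,0,1) + K_2e^(-t)(4,1,-2) + K_3e^(-4t)(9,0,-2).

x(t) = -4K_1e^(-3t) + 4K_2e^(-t) + 9K_3e^(-4t), y(t) = K_2e^(-t), z(t) = K_1e^(-3t) - 2K_2e^(-t) - 2K_3e^(-4t)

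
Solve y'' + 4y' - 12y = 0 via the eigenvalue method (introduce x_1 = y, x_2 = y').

Let x_1 = y, x_2 = y'. Then x_1' = x_2 and x_2' = 12x_1 - 4x_2.
A = [[0,1],[12,-4]]; det(A-λI) = λ^2 + 4λ - 12.
Eigenvalues λ = -6, 2 with eigenvectors (1,-6), (1,2).

y(t) = K_1e^(-6t) + K_2e^(2t)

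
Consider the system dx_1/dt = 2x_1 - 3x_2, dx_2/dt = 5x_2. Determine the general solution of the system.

Coefficient matrix A = [[2, -3], [0, 5]].
Characteristic polynomial det(A - λI) = λ^2 - 7λ + 10 = 0.
Eigenvalues λ = 5, 2.
For λ=5: (A-λI) row 1 is [-3, -3], so an eigenvector is (-1, 1).
For λ=2: (A-λI) row 1 is [0, -3], so an eigenvector is (-1, 0).
General solution: C_1e^(5t)(-1,1) + C_2e^(2t)(-1,0).

x_1(t) = -C_1e^(5t) - C_2e^(2t), x_2(t) = C_1e^(5t)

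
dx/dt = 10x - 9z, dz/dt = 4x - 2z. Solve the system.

x(t) = 3K_1e^(4t) + 3K_2te^(4t) - K_2e^(4t), z(t) = 2K_1e^(4t) + 2K_2te^(4t) - K_2e^(4t)

Coefficient matrix A = [[10, -9], [4, -2]].
Characteristic polynomial det(A - λI) = λ^2 - 8λ + 16 = 0.
Single eigenvalue λ = 4 with algebraic multiplicity 2.
Eigenvector v = (3,2); generalized eigenvector w with (A-λI)w=v is (-1,-1).
General solution: e^(4t)[K_1·v + K_2·(t·v + w)].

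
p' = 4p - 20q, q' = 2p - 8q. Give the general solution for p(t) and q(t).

Coefficient matrix A = [[4, -20], [2, -8]].
Characteristic polynomial det(A - λI) = λ^2 + 4λ + 8 = 0.
Eigenvalues λ = -2 ± 2i (complex conjugate pair).
For λ=-2+2i: an eigenvector is (-3,-1) - i(1,0) = (-3 - i, -1).
A real fundamental pair from Re and Im of e^((-2+2i)t)v: X_1 = e^(-2t)(cos(2t)·(-3,-1) + sin(2t)·(1,0)), X_2 = e^(-2t)(sin(2t)·(-3,-1) - cos(2t)·(1,0)).
General solution: K_1X_1 + K_2X_2.

p(t) = K_1e^(-2t)sin(2t) - 3K_1e^(-2t)cos(2t) - 3K_2e^(-2t)sin(2t) - K_2e^(-2t)cos(2t), q(t) = -K_1e^(-2t)cos(2t) - K_2e^(-2t)sin(2t)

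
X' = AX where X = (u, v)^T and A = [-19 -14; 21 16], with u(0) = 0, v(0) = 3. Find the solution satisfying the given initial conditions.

u(t) = -6e^(2t) + 6e^(-5t), v(t) = 9e^(2t) - 6e^(-5t)

Coefficient matrix A = [[-19, -14], [21, 16]].
Characteristic polynomial det(A - λI) = λ^2 + 3λ - 10 = 0.
Eigenvalues λ = -5, 2.
For λ=-5: (A-λI) row 1 is [-14, -14], so an eigenvector is (1, -1).
For λ=2: (A-λI) row 1 is [-21, -14], so an eigenvector is (2, -3).
General solution: C_1e^(-5t)(1,-1) + C_2e^(2t)(2,-3).
Applying u(0)=0, v(0)=3 gives C_1=6, C_2=-3.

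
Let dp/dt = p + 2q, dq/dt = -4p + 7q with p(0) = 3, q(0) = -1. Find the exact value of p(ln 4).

-3648

A = [[1,2],[-4,7]]; eigenvalues λ = 3, 5.
Eigenvectors: (1,1) for λ=3, (-1,-2) for λ=5.
From the initial condition, c_1 = 7, c_2 = 4.
p(ln 4) = (7)(4^3)(1) + (4)(4^5)(-1) = -3648.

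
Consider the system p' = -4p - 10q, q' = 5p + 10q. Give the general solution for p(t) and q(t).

p(t) = 3c_1e^(3t)sin(t) + c_1e^(3t)cos(t) + c_2e^(3t)sin(t) - 3c_2e^(3t)cos(t), q(t) = -2c_1e^(3t)sin(t) - c_1e^(3t)cos(t) - c_2e^(3t)sin(t) + 2c_2e^(3t)cos(t)

Coefficient matrix A = [[-4, -10], [5, 10]].
Characteristic polynomial det(A - λI) = λ^2 - 6λ + 10 = 0.
Eigenvalues λ = 3 ± i (complex conjugate pair).
For λ=3+i: an eigenvector is (1,-1) - i(3,-2) = (1 - 3i, -1 + 2i).
A real fundamental pair from Re and Im of e^((3+i)t)v: X_1 = e^(3t)(cos(t)·(1,-1) + sin(t)·(3,-2)), X_2 = e^(3t)(sin(t)·(1,-1) - cos(t)·(3,-2)).
General solution: c_1X_1 + c_2X_2.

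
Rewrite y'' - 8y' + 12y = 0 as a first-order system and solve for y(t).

y(t) = C_1e^(6t) + C_2e^(2t)

Let x_1 = y, x_2 = y'. Then x_1' = x_2 and x_2' = -12x_1 + 8x_2.
A = [[0,1],[-12,8]]; det(A-λI) = λ^2 - 8λ + 12.
Eigenvalues λ = 6, 2 with eigenvectors (1,6), (1,2).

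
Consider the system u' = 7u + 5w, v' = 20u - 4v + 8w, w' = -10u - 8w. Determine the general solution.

u(t) = -C_1e^(-3t) - C_3e^(2t), v(t) = -4C_1e^(-3t) + C_2e^(-4t) - 2C_3e^(2t), w(t) = 2C_1e^(-3t) + C_3e^(2t)

Coefficient matrix A = [[7, 0, 5], [20, -4, 8], [-10, 0, -8]].
det(A - λI) = 0 gives eigenvalues λ = -3, -4, 2.
For λ=-3: eigenvector (-1,-4,2).
For λ=-4: eigenvector (0,1,0).
For λ=2: eigenvector (-1,-2,1).
General solution: C_1e^(-3t)(-1,-4,2) + C_2e^(-4t)(0,1,0) + C_3e^(2t)(-1,-2,1).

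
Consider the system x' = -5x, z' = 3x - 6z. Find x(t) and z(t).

x(t) = C_1e^(-5t), z(t) = 3C_1e^(-5t) + C_2e^(-6t)

Coefficient matrix A = [[-5, 0], [3, -6]].
Characteristic polynomial det(A - λI) = λ^2 + 11λ + 30 = 0.
Eigenvalues λ = -5, -6.
For λ=-5: (A-λI) row 2 is [3, -1], so an eigenvector is (1, 3).
For λ=-6: (A-λI) row 1 is [1, 0], so an eigenvector is (0, 1).
General solution: C_1e^(-5t)(1,3) + C_2e^(-6t)(0,1).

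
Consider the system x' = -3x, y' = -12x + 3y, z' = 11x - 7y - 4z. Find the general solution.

Coefficient matrix A = [[-3, 0, 0], [-12, 3, 0], [11, -7, -4]].
det(A - λI) = 0 gives eigenvalues λ = -4, 3, -3.
For λ=-4: eigenvector (0,0,-1).
For λ=3: eigenvector (0,1,-1).
For λ=-3: eigenvector (1,2,-3).
General solution: c_1e^(-4t)(0,0,-1) + c_2e^(3t)(0,1,-1) + c_3e^(-3t)(1,2,-3).

x(t) = c_3e^(-3t), y(t) = c_2e^(3t) + 2c_3e^(-3t), z(t) = -c_1e^(-4t) - c_2e^(3t) - 3c_3e^(-3t)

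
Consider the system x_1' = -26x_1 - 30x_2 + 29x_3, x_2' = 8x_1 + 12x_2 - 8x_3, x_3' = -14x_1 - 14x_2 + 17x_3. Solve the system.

x_1(t) = K_1e^(4t) + 4K_2e^(-4t) + K_3e^(3t), x_2(t) = -K_1e^(4t) - K_2e^(-4t), x_3(t) = 2K_2e^(-4t) + K_3e^(3t)

Coefficient matrix A = [[-26, -30, 29], [8, 12, -8], [-14, -14, 17]].
det(A - λI) = 0 gives eigenvalues λ = 4, -4, 3.
For λ=4: eigenvector (1,-1,0).
For λ=-4: eigenvector (4,-1,2).
For λ=3: eigenvector (1,0,1).
General solution: K_1e^(4t)(1,-1,0) + K_2e^(-4t)(4,-1,2) + K_3e^(3t)(1,0,1).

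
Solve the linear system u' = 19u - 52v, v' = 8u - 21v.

u(t) = 2c_1e^(-t)sin(4t) + 3c_1e^(-t)cos(4t) + 3c_2e^(-t)sin(4t) - 2c_2e^(-t)cos(4t), v(t) = c_1e^(-t)sin(4t) + c_1e^(-t)cos(4t) + c_2e^(-t)sin(4t) - c_2e^(-t)cos(4t)

Coefficient matrix A = [[19, -52], [8, -21]].
Characteristic polynomial det(A - λI) = λ^2 + 2λ + 17 = 0.
Eigenvalues λ = -1 ± 4i (complex conjugate pair).
For λ=-1+4i: an eigenvector is (3,1) - i(2,1) = (3 - 2i, 1 - i).
A real fundamental pair from Re and Im of e^((-1+4i)t)v: X_1 = e^(-t)(cos(4t)·(3,1) + sin(4t)·(2,1)), X_2 = e^(-t)(sin(4t)·(3,1) - cos(4t)·(2,1)).
General solution: c_1X_1 + c_2X_2.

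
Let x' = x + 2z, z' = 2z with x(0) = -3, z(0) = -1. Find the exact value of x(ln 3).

A = [[1,2],[0,2]]; eigenvalues λ = 1, 2.
Eigenvectors: (-1,0) for λ=1, (2,1) for λ=2.
From the initial condition, c_1 = 1, c_2 = -1.
x(ln 3) = (1)(3^1)(-1) + (-1)(3^2)(2) = -21.

-21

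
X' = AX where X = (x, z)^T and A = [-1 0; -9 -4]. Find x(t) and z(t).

x(t) = -c_1e^(-t), z(t) = 3c_1e^(-t) + c_2e^(-4t)

Coefficient matrix A = [[-1, 0], [-9, -4]].
Characteristic polynomial det(A - λI) = λ^2 + 5λ + 4 = 0.
Eigenvalues λ = -1, -4.
For λ=-1: (A-λI) row 2 is [-9, -3], so an eigenvector is (-1, 3).
For λ=-4: (A-λI) row 1 is [3, 0], so an eigenvector is (0, 1).
General solution: c_1e^(-t)(-1,3) + c_2e^(-4t)(0,1).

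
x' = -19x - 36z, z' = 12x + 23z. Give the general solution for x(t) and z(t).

Coefficient matrix A = [[-19, -36], [12, 23]].
Characteristic polynomial det(A - λI) = λ^2 - 4λ - 5 = 0.
Eigenvalues λ = -1, 5.
For λ=-1: (A-λI) row 1 is [-18, -36], so an eigenvector is (2, -1).
For λ=5: (A-λI) row 1 is [-24, -36], so an eigenvector is (3, -2).
General solution: C_1e^(-t)(2,-1) + C_2e^(5t)(3,-2).

x(t) = 2C_1e^(-t) + 3C_2e^(5t), z(t) = -C_1e^(-t) - 2C_2e^(5t)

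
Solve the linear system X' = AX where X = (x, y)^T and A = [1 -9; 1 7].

x(t) = -3K_1e^(4t) - 3K_2te^(4t) + K_2e^(4t), y(t) = K_1e^(4t) + K_2te^(4t)

Coefficient matrix A = [[1, -9], [1, 7]].
Characteristic polynomial det(A - λI) = λ^2 - 8λ + 16 = 0.
Single eigenvalue λ = 4 with algebraic multiplicity 2.
Eigenvector v = (-3,1); generalized eigenvector w with (A-λI)w=v is (1,0).
General solution: e^(4t)[K_1·v + K_2·(t·v + w)].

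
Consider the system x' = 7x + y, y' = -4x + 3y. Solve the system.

x(t) = -C_1e^(5t) - C_2te^(5t) - 2C_2e^(5t), y(t) = 2C_1e^(5t) + 2C_2te^(5t) + 3C_2e^(5t)

Coefficient matrix A = [[7, 1], [-4, 3]].
Characteristic polynomial det(A - λI) = λ^2 - 10λ + 25 = 0.
Single eigenvalue λ = 5 with algebraic multiplicity 2.
Eigenvector v = (-1,2); generalized eigenvector w with (A-λI)w=v is (-2,3).
General solution: e^(5t)[C_1·v + C_2·(t·v + w)].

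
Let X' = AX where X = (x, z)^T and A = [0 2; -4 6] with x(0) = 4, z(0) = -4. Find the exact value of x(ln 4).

A = [[0,2],[-4,6]]; eigenvalues λ = 4, 2.
Eigenvectors: (-1,-2) for λ=4, (-1,-1) for λ=2.
From the initial condition, c_1 = 8, c_2 = -12.
x(ln 4) = (8)(4^4)(-1) + (-12)(4^2)(-1) = -1856.

-1856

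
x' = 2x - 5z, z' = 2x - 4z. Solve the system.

Coefficient matrix A = [[2, -5], [2, -4]].
Characteristic polynomial det(A - λI) = λ^2 + 2λ + 2 = 0.
Eigenvalues λ = -1 ± i (complex conjugate pair).
For λ=-1+i: an eigenvector is (2,1) - i(1,1) = (2 - i, 1 - i).
A real fundamental pair from Re and Im of e^((-1+i)t)v: X_1 = e^(-t)(cos(t)·(2,1) + sin(t)·(1,1)), X_2 = e^(-t)(sin(t)·(2,1) - cos(t)·(1,1)).
General solution: K_1X_1 + K_2X_2.

x(t) = K_1e^(-t)sin(t) + 2K_1e^(-t)cos(t) + 2K_2e^(-t)sin(t) - K_2e^(-t)cos(t), z(t) = K_1e^(-t)sin(t) + K_1e^(-t)cos(t) + K_2e^(-t)sin(t) - K_2e^(-t)cos(t)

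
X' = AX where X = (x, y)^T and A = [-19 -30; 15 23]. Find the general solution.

x(t) = C_1e^(2t)sin(3t) - 3C_1e^(2t)cos(3t) - 3C_2e^(2t)sin(3t) - C_2e^(2t)cos(3t), y(t) = -C_1e^(2t)sin(3t) + 2C_1e^(2t)cos(3t) + 2C_2e^(2t)sin(3t) + C_2e^(2t)cos(3t)

Coefficient matrix A = [[-19, -30], [15, 23]].
Characteristic polynomial det(A - λI) = λ^2 - 4λ + 13 = 0.
Eigenvalues λ = 2 ± 3i (complex conjugate pair).
For λ=2+3i: an eigenvector is (-3,2) - i(1,-1) = (-3 - i, 2 + i).
A real fundamental pair from Re and Im of e^((2+3i)t)v: X_1 = e^(2t)(cos(3t)·(-3,2) + sin(3t)·(1,-1)), X_2 = e^(2t)(sin(3t)·(-3,2) - cos(3t)·(1,-1)).
General solution: C_1X_1 + C_2X_2.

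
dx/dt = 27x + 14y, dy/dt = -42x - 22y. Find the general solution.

Coefficient matrix A = [[27, 14], [-42, -22]].
Characteristic polynomial det(A - λI) = λ^2 - 5λ - 6 = 0.
Eigenvalues λ = -1, 6.
For λ=-1: (A-λI) row 1 is [28, 14], so an eigenvector is (1, -2).
For λ=6: (A-λI) row 1 is [21, 14], so an eigenvector is (2, -3).
General solution: c_1e^(-t)(1,-2) + c_2e^(6t)(2,-3).

x(t) = c_1e^(-t) + 2c_2e^(6t), y(t) = -2c_1e^(-t) - 3c_2e^(6t)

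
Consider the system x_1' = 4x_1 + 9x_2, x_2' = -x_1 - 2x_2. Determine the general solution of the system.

Coefficient matrix A = [[4, 9], [-1, -2]].
Characteristic polynomial det(A - λI) = λ^2 - 2λ + 1 = 0.
Single eigenvalue λ = 1 with algebraic multiplicity 2.
Eigenvector v = (-3,1); generalized eigenvector w with (A-λI)w=v is (-1,0).
General solution: e^(t)[C_1·v + C_2·(t·v + w)].

x_1(t) = -3C_1e^(t) - 3C_2te^(t) - C_2e^(t), x_2(t) = C_1e^(t) + C_2te^(t)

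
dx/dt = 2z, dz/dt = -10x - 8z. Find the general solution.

x(t) = C_1e^(-4t)cos(2t) + C_2e^(-4t)sin(2t), z(t) = -C_1e^(-4t)sin(2t) - 2C_1e^(-4t)cos(2t) - 2C_2e^(-4t)sin(2t) + C_2e^(-4t)cos(2t)

Coefficient matrix A = [[0, 2], [-10, -8]].
Characteristic polynomial det(A - λI) = λ^2 + 8λ + 20 = 0.
Eigenvalues λ = -4 ± 2i (complex conjugate pair).
For λ=-4+2i: an eigenvector is (1,-2) - i(0,-1) = (1, -2 + i).
A real fundamental pair from Re and Im of e^((-4+2i)t)v: X_1 = e^(-4t)(cos(2t)·(1,-2) + sin(2t)·(0,-1)), X_2 = e^(-4t)(sin(2t)·(1,-2) - cos(2t)·(0,-1)).
General solution: C_1X_1 + C_2X_2.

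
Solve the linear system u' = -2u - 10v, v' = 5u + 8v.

Coefficient matrix A = [[-2, -10], [5, 8]].
Characteristic polynomial det(A - λI) = λ^2 - 6λ + 34 = 0.
Eigenvalues λ = 3 ± 5i (complex conjugate pair).
For λ=3+5i: an eigenvector is (1,-1) - i(1,0) = (1 - i, -1).
A real fundamental pair from Re and Im of e^((3+5i)t)v: X_1 = e^(3t)(cos(5t)·(1,-1) + sin(5t)·(1,0)), X_2 = e^(3t)(sin(5t)·(1,-1) - cos(5t)·(1,0)).
General solution: c_1X_1 + c_2X_2.

u(t) = c_1e^(3t)sin(5t) + c_1e^(3t)cos(5t) + c_2e^(3t)sin(5t) - c_2e^(3t)cos(5t), v(t) = -c_1e^(3t)cos(5t) - c_2e^(3t)sin(5t)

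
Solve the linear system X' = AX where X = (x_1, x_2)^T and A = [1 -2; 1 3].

x_1(t) = C_1e^(2t)sin(t) - C_1e^(2t)cos(t) - C_2e^(2t)sin(t) - C_2e^(2t)cos(t), x_2(t) = -C_1e^(2t)sin(t) + C_2e^(2t)cos(t)

Coefficient matrix A = [[1, -2], [1, 3]].
Characteristic polynomial det(A - λI) = λ^2 - 4λ + 5 = 0.
Eigenvalues λ = 2 ± i (complex conjugate pair).
For λ=2+i: an eigenvector is (-1,0) - i(1,-1) = (-1 - i, 0 + i).
A real fundamental pair from Re and Im of e^((2+i)t)v: X_1 = e^(2t)(cos(t)·(-1,0) + sin(t)·(1,-1)), X_2 = e^(2t)(sin(t)·(-1,0) - cos(t)·(1,-1)).
General solution: C_1X_1 + C_2X_2.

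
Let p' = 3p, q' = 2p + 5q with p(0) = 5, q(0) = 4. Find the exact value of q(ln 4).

8896

A = [[3,0],[2,5]]; eigenvalues λ = 3, 5.
Eigenvectors: (1,-1) for λ=3, (0,-1) for λ=5.
From the initial condition, c_1 = 5, c_2 = -9.
q(ln 4) = (5)(4^3)(-1) + (-9)(4^5)(-1) = 8896.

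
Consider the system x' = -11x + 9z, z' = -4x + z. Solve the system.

x(t) = -3c_1e^(-5t) - 3c_2te^(-5t) - c_2e^(-5t), z(t) = -2c_1e^(-5t) - 2c_2te^(-5t) - c_2e^(-5t)

Coefficient matrix A = [[-11, 9], [-4, 1]].
Characteristic polynomial det(A - λI) = λ^2 + 10λ + 25 = 0.
Single eigenvalue λ = -5 with algebraic multiplicity 2.
Eigenvector v = (-3,-2); generalized eigenvector w with (A-λI)w=v is (-1,-1).
General solution: e^(-5t)[c_1·v + c_2·(t·v + w)].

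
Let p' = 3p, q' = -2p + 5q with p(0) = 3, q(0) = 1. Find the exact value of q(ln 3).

-405

A = [[3,0],[-2,5]]; eigenvalues λ = 3, 5.
Eigenvectors: (1,1) for λ=3, (0,-1) for λ=5.
From the initial condition, c_1 = 3, c_2 = 2.
q(ln 3) = (3)(3^3)(1) + (2)(3^5)(-1) = -405.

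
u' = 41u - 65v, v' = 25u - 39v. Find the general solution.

u(t) = 3c_1e^(t)sin(5t) + 2c_1e^(t)cos(5t) + 2c_2e^(t)sin(5t) - 3c_2e^(t)cos(5t), v(t) = 2c_1e^(t)sin(5t) + c_1e^(t)cos(5t) + c_2e^(t)sin(5t) - 2c_2e^(t)cos(5t)

Coefficient matrix A = [[41, -65], [25, -39]].
Characteristic polynomial det(A - λI) = λ^2 - 2λ + 26 = 0.
Eigenvalues λ = 1 ± 5i (complex conjugate pair).
For λ=1+5i: an eigenvector is (2,1) - i(3,2) = (2 - 3i, 1 - 2i).
A real fundamental pair from Re and Im of e^((1+5i)t)v: X_1 = e^(t)(cos(5t)·(2,1) + sin(5t)·(3,2)), X_2 = e^(t)(sin(5t)·(2,1) - cos(5t)·(3,2)).
General solution: c_1X_1 + c_2X_2.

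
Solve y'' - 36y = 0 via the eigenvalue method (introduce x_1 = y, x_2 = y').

Let x_1 = y, x_2 = y'. Then x_1' = x_2 and x_2' = 36x_1.
A = [[0,1],[36,0]]; det(A-λI) = λ^2 - 36.
Eigenvalues λ = -6, 6 with eigenvectors (1,-6), (1,6).

y(t) = K_1e^(-6t) + K_2e^(6t)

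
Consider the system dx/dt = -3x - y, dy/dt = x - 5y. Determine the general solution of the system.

x(t) = c_1e^(-4t) + c_2te^(-4t) - 2c_2e^(-4t), y(t) = c_1e^(-4t) + c_2te^(-4t) - 3c_2e^(-4t)

Coefficient matrix A = [[-3, -1], [1, -5]].
Characteristic polynomial det(A - λI) = λ^2 + 8λ + 16 = 0.
Single eigenvalue λ = -4 with algebraic multiplicity 2.
Eigenvector v = (1,1); generalized eigenvector w with (A-λI)w=v is (-2,-3).
General solution: e^(-4t)[c_1·v + c_2·(t·v + w)].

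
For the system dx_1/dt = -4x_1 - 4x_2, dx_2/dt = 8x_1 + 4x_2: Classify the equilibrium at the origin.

center

A = [[-4,-4],[8,4]]; det(A-λI) = λ^2 + 16.
λ = 0 ± 4i: zero real part.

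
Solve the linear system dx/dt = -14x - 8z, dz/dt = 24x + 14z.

x(t) = -2c_1e^(-2t) - c_2e^(2t), z(t) = 3c_1e^(-2t) + 2c_2e^(2t)

Coefficient matrix A = [[-14, -8], [24, 14]].
Characteristic polynomial det(A - λI) = λ^2 - 4 = 0.
Eigenvalues λ = -2, 2.
For λ=-2: (A-λI) row 1 is [-12, -8], so an eigenvector is (-2, 3).
For λ=2: (A-λI) row 1 is [-16, -8], so an eigenvector is (-1, 2).
General solution: c_1e^(-2t)(-2,3) + c_2e^(2t)(-1,2).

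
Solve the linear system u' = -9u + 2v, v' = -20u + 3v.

u(t) = -K_1e^(-3t)sin(2t) + K_2e^(-3t)cos(2t), v(t) = -3K_1e^(-3t)sin(2t) - K_1e^(-3t)cos(2t) - K_2e^(-3t)sin(2t) + 3K_2e^(-3t)cos(2t)

Coefficient matrix A = [[-9, 2], [-20, 3]].
Characteristic polynomial det(A - λI) = λ^2 + 6λ + 13 = 0.
Eigenvalues λ = -3 ± 2i (complex conjugate pair).
For λ=-3+2i: an eigenvector is (0,-1) - i(-1,-3) = (0 + i, -1 + 3i).
A real fundamental pair from Re and Im of e^((-3+2i)t)v: X_1 = e^(-3t)(cos(2t)·(0,-1) + sin(2t)·(-1,-3)), X_2 = e^(-3t)(sin(2t)·(0,-1) - cos(2t)·(-1,-3)).
General solution: K_1X_1 + K_2X_2.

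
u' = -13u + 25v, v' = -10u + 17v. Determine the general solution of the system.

u(t) = -c_1e^(2t)sin(5t) + 2c_1e^(2t)cos(5t) + 2c_2e^(2t)sin(5t) + c_2e^(2t)cos(5t), v(t) = -c_1e^(2t)sin(5t) + c_1e^(2t)cos(5t) + c_2e^(2t)sin(5t) + c_2e^(2t)cos(5t)

Coefficient matrix A = [[-13, 25], [-10, 17]].
Characteristic polynomial det(A - λI) = λ^2 - 4λ + 29 = 0.
Eigenvalues λ = 2 ± 5i (complex conjugate pair).
For λ=2+5i: an eigenvector is (2,1) - i(-1,-1) = (2 + i, 1 + i).
A real fundamental pair from Re and Im of e^((2+5i)t)v: X_1 = e^(2t)(cos(5t)·(2,1) + sin(5t)·(-1,-1)), X_2 = e^(2t)(sin(5t)·(2,1) - cos(5t)·(-1,-1)).
General solution: c_1X_1 + c_2X_2.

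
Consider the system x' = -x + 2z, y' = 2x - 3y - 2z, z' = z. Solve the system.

x(t) = K_1e^(-t) + K_3e^(t), y(t) = K_1e^(-t) + K_2e^(-3t), z(t) = K_3e^(t)

Coefficient matrix A = [[-1, 0, 2], [2, -3, -2], [0, 0, 1]].
det(A - λI) = 0 gives eigenvalues λ = -1, -3, 1.
For λ=-1: eigenvector (1,1,0).
For λ=-3: eigenvector (0,1,0).
For λ=1: eigenvector (1,0,1).
General solution: K_1e^(-t)(1,1,0) + K_2e^(-3t)(0,1,0) + K_3e^(t)(1,0,1).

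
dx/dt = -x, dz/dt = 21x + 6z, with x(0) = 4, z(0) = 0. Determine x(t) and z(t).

Coefficient matrix A = [[-1, 0], [21, 6]].
Characteristic polynomial det(A - λI) = λ^2 - 5λ - 6 = 0.
Eigenvalues λ = 6, -1.
For λ=6: (A-λI) row 1 is [-7, 0], so an eigenvector is (0, -1).
For λ=-1: (A-λI) row 2 is [21, 7], so an eigenvector is (1, -3).
General solution: c_1e^(6t)(0,-1) + c_2e^(-t)(1,-3).
Applying x(0)=4, z(0)=0 gives c_1=-12, c_2=4.

x(t) = 4e^(-t), z(t) = 12e^(6t) - 12e^(-t)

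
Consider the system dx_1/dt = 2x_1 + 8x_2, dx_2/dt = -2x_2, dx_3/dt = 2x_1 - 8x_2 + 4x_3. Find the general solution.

x_1(t) = -2C_2e^(-2t) - C_3e^(2t), x_2(t) = C_2e^(-2t), x_3(t) = C_1e^(4t) + 2C_2e^(-2t) + C_3e^(2t)

Coefficient matrix A = [[2, 8, 0], [0, -2, 0], [2, -8, 4]].
det(A - λI) = 0 gives eigenvalues λ = 4, -2, 2.
For λ=4: eigenvector (0,0,1).
For λ=-2: eigenvector (-2,1,2).
For λ=2: eigenvector (-1,0,1).
General solution: C_1e^(4t)(0,0,1) + C_2e^(-2t)(-2,1,2) + C_3e^(2t)(-1,0,1).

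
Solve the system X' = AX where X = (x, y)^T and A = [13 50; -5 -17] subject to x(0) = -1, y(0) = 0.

Coefficient matrix A = [[13, 50], [-5, -17]].
Characteristic polynomial det(A - λI) = λ^2 + 4λ + 29 = 0.
Eigenvalues λ = -2 ± 5i (complex conjugate pair).
For λ=-2+5i: an eigenvector is (1,0) - i(3,-1) = (1 - 3i, 0 + i).
A real fundamental pair from Re and Im of e^((-2+5i)t)v: X_1 = e^(-2t)(cos(5t)·(1,0) + sin(5t)·(3,-1)), X_2 = e^(-2t)(sin(5t)·(1,0) - cos(5t)·(3,-1)).
General solution: c_1X_1 + c_2X_2.
Applying x(0)=-1, y(0)=0 gives c_1=-1, c_2=0.

x(t) = -3e^(-2t)sin(5t) - e^(-2t)cos(5t), y(t) = e^(-2t)sin(5t)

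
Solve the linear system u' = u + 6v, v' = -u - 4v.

Coefficient matrix A = [[1, 6], [-1, -4]].
Characteristic polynomial det(A - λI) = λ^2 + 3λ + 2 = 0.
Eigenvalues λ = -1, -2.
For λ=-1: (A-λI) row 1 is [2, 6], so an eigenvector is (-3, 1).
For λ=-2: (A-λI) row 1 is [3, 6], so an eigenvector is (2, -1).
General solution: c_1e^(-t)(-3,1) + c_2e^(-2t)(2,-1).

u(t) = -3c_1e^(-t) + 2c_2e^(-2t), v(t) = c_1e^(-t) - c_2e^(-2t)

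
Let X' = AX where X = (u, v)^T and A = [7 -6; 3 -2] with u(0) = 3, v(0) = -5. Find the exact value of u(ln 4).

A = [[7,-6],[3,-2]]; eigenvalues λ = 1, 4.
Eigenvectors: (-1,-1) for λ=1, (-2,-1) for λ=4.
From the initial condition, c_1 = 13, c_2 = -8.
u(ln 4) = (13)(4^1)(-1) + (-8)(4^4)(-2) = 4044.

4044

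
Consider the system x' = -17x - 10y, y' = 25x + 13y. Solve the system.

Coefficient matrix A = [[-17, -10], [25, 13]].
Characteristic polynomial det(A - λI) = λ^2 + 4λ + 29 = 0.
Eigenvalues λ = -2 ± 5i (complex conjugate pair).
For λ=-2+5i: an eigenvector is (1,-2) - i(1,-1) = (1 - i, -2 + i).
A real fundamental pair from Re and Im of e^((-2+5i)t)v: X_1 = e^(-2t)(cos(5t)·(1,-2) + sin(5t)·(1,-1)), X_2 = e^(-2t)(sin(5t)·(1,-2) - cos(5t)·(1,-1)).
General solution: K_1X_1 + K_2X_2.

x(t) = K_1e^(-2t)sin(5t) + K_1e^(-2t)cos(5t) + K_2e^(-2t)sin(5t) - K_2e^(-2t)cos(5t), y(t) = -K_1e^(-2t)sin(5t) - 2K_1e^(-2t)cos(5t) - 2K_2e^(-2t)sin(5t) + K_2e^(-2t)cos(5t)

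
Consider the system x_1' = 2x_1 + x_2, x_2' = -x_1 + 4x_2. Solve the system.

Coefficient matrix A = [[2, 1], [-1, 4]].
Characteristic polynomial det(A - λI) = λ^2 - 6λ + 9 = 0.
Single eigenvalue λ = 3 with algebraic multiplicity 2.
Eigenvector v = (-1,-1); generalized eigenvector w with (A-λI)w=v is (-2,-3).
General solution: e^(3t)[K_1·v + K_2·(t·v + w)].

x_1(t) = -K_1e^(3t) - K_2te^(3t) - 2K_2e^(3t), x_2(t) = -K_1e^(3t) - K_2te^(3t) - 3K_2e^(3t)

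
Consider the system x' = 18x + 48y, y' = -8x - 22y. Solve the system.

Coefficient matrix A = [[18, 48], [-8, -22]].
Characteristic polynomial det(A - λI) = λ^2 + 4λ - 12 = 0.
Eigenvalues λ = -6, 2.
For λ=-6: (A-λI) row 1 is [24, 48], so an eigenvector is (-2, 1).
For λ=2: (A-λI) row 1 is [16, 48], so an eigenvector is (3, -1).
General solution: K_1e^(-6t)(-2,1) + K_2e^(2t)(3,-1).

x(t) = -2K_1e^(-6t) + 3K_2e^(2t), y(t) = K_1e^(-6t) - K_2e^(2t)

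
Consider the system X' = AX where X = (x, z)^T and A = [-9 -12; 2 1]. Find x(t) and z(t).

Coefficient matrix A = [[-9, -12], [2, 1]].
Characteristic polynomial det(A - λI) = λ^2 + 8λ + 15 = 0.
Eigenvalues λ = -5, -3.
For λ=-5: (A-λI) row 1 is [-4, -12], so an eigenvector is (-3, 1).
For λ=-3: (A-λI) row 1 is [-6, -12], so an eigenvector is (-2, 1).
General solution: C_1e^(-5t)(-3,1) + C_2e^(-3t)(-2,1).

x(t) = -3C_1e^(-5t) - 2C_2e^(-3t), z(t) = C_1e^(-5t) + C_2e^(-3t)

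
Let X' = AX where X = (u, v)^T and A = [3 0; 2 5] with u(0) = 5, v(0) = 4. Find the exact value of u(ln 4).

320

A = [[3,0],[2,5]]; eigenvalues λ = 3, 5.
Eigenvectors: (-1,1) for λ=3, (0,-1) for λ=5.
From the initial condition, c_1 = -5, c_2 = -9.
u(ln 4) = (-5)(4^3)(-1) + (-9)(4^5)(0) = 320.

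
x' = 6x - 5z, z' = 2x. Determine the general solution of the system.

x(t) = -c_1e^(3t)sin(t) - 2c_1e^(3t)cos(t) - 2c_2e^(3t)sin(t) + c_2e^(3t)cos(t), z(t) = -c_1e^(3t)sin(t) - c_1e^(3t)cos(t) - c_2e^(3t)sin(t) + c_2e^(3t)cos(t)

Coefficient matrix A = [[6, -5], [2, 0]].
Characteristic polynomial det(A - λI) = λ^2 - 6λ + 10 = 0.
Eigenvalues λ = 3 ± i (complex conjugate pair).
For λ=3+i: an eigenvector is (-2,-1) - i(-1,-1) = (-2 + i, -1 + i).
A real fundamental pair from Re and Im of e^((3+i)t)v: X_1 = e^(3t)(cos(t)·(-2,-1) + sin(t)·(-1,-1)), X_2 = e^(3t)(sin(t)·(-2,-1) - cos(t)·(-1,-1)).
General solution: c_1X_1 + c_2X_2.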